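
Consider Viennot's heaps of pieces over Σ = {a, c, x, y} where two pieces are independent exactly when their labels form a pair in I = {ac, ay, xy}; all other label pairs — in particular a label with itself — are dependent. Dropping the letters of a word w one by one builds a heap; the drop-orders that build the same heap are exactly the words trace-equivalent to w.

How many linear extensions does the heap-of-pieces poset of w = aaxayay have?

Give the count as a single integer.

#0=a has no predecessor
#1=a depends on [0:a]
#2=x depends on [1:a]
#3=a depends on [2:x]
#4=y has no predecessor
#5=a depends on [3:a]
#6=y depends on [4:y]
sources: [0:a, 4:y]
N(rest) = Σ N(rest − s) over sources s of rest; N(one piece) = 1:
  size 1 → [5]=1  [6]=1
  size 2 → [3,5]=1  [4,6]=1  [5,6]=2
  size 3 → [2,3,5]=1  [3,5,6]=3  [4,5,6]=3
  size 4 → [1,2,3,5]=1  [2,3,5,6]=4  [3,4,5,6]=6
  size 5 → [0,1,2,3,5]=1  [1,2,3,5,6]=5  [2,3,4,5,6]=10
  first=0(a) contributes 15
  first=4(y) contributes 6
|[w]| = 21

21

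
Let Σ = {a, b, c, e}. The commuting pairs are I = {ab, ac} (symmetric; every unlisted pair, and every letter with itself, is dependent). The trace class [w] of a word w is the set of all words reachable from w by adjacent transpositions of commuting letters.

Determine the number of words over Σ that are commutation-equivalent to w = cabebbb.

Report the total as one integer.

#0=c has no predecessor
#1=a has no predecessor
#2=b depends on [0:c]
#3=e depends on [1:a, 2:b]
#4=b depends on [3:e]
#5=b depends on [4:b]
#6=b depends on [5:b]
sources: [0:c, 1:a]
N(rest) = Σ N(rest − s) over sources s of rest; N(one piece) = 1:
  size 1 → [6]=1
  size 2 → [5,6]=1
  size 3 → [4,5,6]=1
  size 4 → [3,4,5,6]=1
  size 5 → [1,3,4,5,6]=1  [2,3,4,5,6]=1
  first=0(c) contributes 2
  first=1(a) contributes 1
|[w]| = 3

3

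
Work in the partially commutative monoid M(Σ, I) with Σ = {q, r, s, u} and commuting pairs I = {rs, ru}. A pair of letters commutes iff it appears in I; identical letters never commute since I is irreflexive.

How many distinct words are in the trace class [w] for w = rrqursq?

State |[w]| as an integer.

drop 0:r onto floor
drop 1:r onto {0:r}
drop 2:q onto {1:r}
drop 3:u onto {2:q}
drop 4:r onto {2:q}
drop 5:s onto {3:u}
drop 6:q onto {4:r, 5:s}
ground layer = {0:r}
drop-orders for the pieces not yet dropped (sum over which currently-grounded one goes next):
  1 to go: {6} 1
  2 to go: {4,6} 1  {5,6} 1
  3 to go: {3,5,6} 1  {4,5,6} 2
  4 to go: {3,4,5,6} 3
  5 to go: {2,3,4,5,6} 3
  if 0:r drops first: 3 orders

3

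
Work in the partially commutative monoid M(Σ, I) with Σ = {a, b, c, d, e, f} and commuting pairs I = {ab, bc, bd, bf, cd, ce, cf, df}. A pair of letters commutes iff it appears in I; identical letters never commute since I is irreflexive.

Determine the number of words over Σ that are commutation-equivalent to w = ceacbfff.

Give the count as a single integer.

52

piece 0:c — minimal
piece 1:e — minimal
piece 2:a rests on {0:c, 1:e}
piece 3:c rests on {2:a}
piece 4:b rests on {1:e}
piece 5:f rests on {2:a}
piece 6:f rests on {5:f}
piece 7:f rests on {6:f}
minimal pieces: {0:c, 1:e}
ways to finish when only these pieces remain (= sum over removing one remaining piece with nothing left below it):
  1 left: {3}→1  {4}→1  {7}→1
  2 left: {3,4}→2  {3,7}→2  {4,7}→2  {6,7}→1
  3 left: {3,4,7}→6  {3,6,7}→3  {4,6,7}→3  {5,6,7}→1
  4 left: {3,4,6,7}→12  {3,5,6,7}→4  {4,5,6,7}→4
  5 left: {2,3,5,6,7}→4  {3,4,5,6,7}→20
  6 left: {0,2,3,5,6,7}→4  {2,3,4,5,6,7}→24
  placing 0:c first → 24 extensions
  placing 1:e first → 28 extensions
total linear extensions = 52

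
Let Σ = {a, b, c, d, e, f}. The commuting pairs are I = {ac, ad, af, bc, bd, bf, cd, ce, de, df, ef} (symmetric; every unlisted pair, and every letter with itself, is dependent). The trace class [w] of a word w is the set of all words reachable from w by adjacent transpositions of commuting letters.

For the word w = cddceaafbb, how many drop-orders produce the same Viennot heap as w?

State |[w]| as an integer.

0(c) covers ∅
1(d) covers ∅
2(d) covers 1:d
3(c) covers 0:c
4(e) covers ∅
5(a) covers 4:e
6(a) covers 5:a
7(f) covers 3:c
8(b) covers 6:a
9(b) covers 8:b
floor of heap: 0:c, 1:d, 4:e
completions by unplaced set U, small U first (add the entries for U minus each lowest piece of U):
  |U|=1: {2}:1  {7}:1  {9}:1
  |U|=2: {1,2}:1  {2,7}:2  {2,9}:2  {3,7}:1  {7,9}:2  {8,9}:1
  |U|=3: {0,3,7}:1  {1,2,7}:3  {1,2,9}:3  {2,3,7}:3  {2,7,9}:6  {2,8,9}:3  {3,7,9}:3  {6,8,9}:1  {7,8,9}:3
  |U|=4: {0,2,3,7}:4  {0,3,7,9}:4  {1,2,3,7}:6  {1,2,7,9}:12  {1,2,8,9}:6  {2,3,7,9}:12  {2,6,8,9}:4  {2,7,8,9}:12  {3,7,8,9}:6  {5,6,8,9}:1  {6,7,8,9}:4
  |U|=5: {0,1,2,3,7}:10  {0,2,3,7,9}:20  {0,3,7,8,9}:10  {1,2,3,7,9}:30  {1,2,6,8,9}:10  {1,2,7,8,9}:30  {2,3,7,8,9}:30  {2,5,6,8,9}:5  {2,6,7,8,9}:20  {3,6,7,8,9}:10  {4,5,6,8,9}:1  {5,6,7,8,9}:5
  |U|=6: {0,1,2,3,7,9}:60  {0,2,3,7,8,9}:60  {0,3,6,7,8,9}:20  {1,2,3,7,8,9}:90  {1,2,5,6,8,9}:15  {1,2,6,7,8,9}:60  {2,3,6,7,8,9}:60  {2,4,5,6,8,9}:6  {2,5,6,7,8,9}:30  {3,5,6,7,8,9}:15  {4,5,6,7,8,9}:6
  |U|=7: {0,1,2,3,7,8,9}:210  {0,2,3,6,7,8,9}:140  {0,3,5,6,7,8,9}:35  {1,2,3,6,7,8,9}:210  {1,2,4,5,6,8,9}:21  {1,2,5,6,7,8,9}:105  {2,3,5,6,7,8,9}:105  {2,4,5,6,7,8,9}:42  {3,4,5,6,7,8,9}:21
  |U|=8: {0,1,2,3,6,7,8,9}:560  {0,2,3,5,6,7,8,9}:280  {0,3,4,5,6,7,8,9}:56  {1,2,3,5,6,7,8,9}:420  {1,2,4,5,6,7,8,9}:168  {2,3,4,5,6,7,8,9}:168
  start at 0(c): 756
  start at 1(d): 504
  start at 4(e): 1260
sum over floor = 2520

2520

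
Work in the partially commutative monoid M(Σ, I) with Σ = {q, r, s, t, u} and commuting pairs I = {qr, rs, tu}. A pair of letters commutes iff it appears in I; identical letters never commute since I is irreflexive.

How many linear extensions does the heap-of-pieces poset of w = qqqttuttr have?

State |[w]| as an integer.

5

#0=q has no predecessor
#1=q depends on [0:q]
#2=q depends on [1:q]
#3=t depends on [2:q]
#4=t depends on [3:t]
#5=u depends on [2:q]
#6=t depends on [4:t]
#7=t depends on [6:t]
#8=r depends on [5:u, 7:t]
sources: [0:q]
N(rest) = Σ N(rest − s) over sources s of rest; N(one piece) = 1:
  size 1 → [8]=1
  size 2 → [5,8]=1  [7,8]=1
  size 3 → [5,7,8]=2  [6,7,8]=1
  size 4 → [4,6,7,8]=1  [5,6,7,8]=3
  size 5 → [3,4,6,7,8]=1  [4,5,6,7,8]=4
  size 6 → [3,4,5,6,7,8]=5
  size 7 → [2,3,4,5,6,7,8]=5
  first=0(q) contributes 5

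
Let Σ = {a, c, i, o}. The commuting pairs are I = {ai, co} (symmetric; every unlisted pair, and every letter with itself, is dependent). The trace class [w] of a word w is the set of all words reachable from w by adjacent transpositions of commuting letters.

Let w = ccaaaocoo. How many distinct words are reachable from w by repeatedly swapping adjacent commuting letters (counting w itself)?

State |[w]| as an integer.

4

drop 0:c onto floor
drop 1:c onto {0:c}
drop 2:a onto {1:c}
drop 3:a onto {2:a}
drop 4:a onto {3:a}
drop 5:o onto {4:a}
drop 6:c onto {4:a}
drop 7:o onto {5:o}
drop 8:o onto {7:o}
ground layer = {0:c}
drop-orders for the pieces not yet dropped (sum over which currently-grounded one goes next):
  1 to go: {6} 1  {8} 1
  2 to go: {6,8} 2  {7,8} 1
  3 to go: {5,7,8} 1  {6,7,8} 3
  4 to go: {5,6,7,8} 4
  5 to go: {4,5,6,7,8} 4
  6 to go: {3,4,5,6,7,8} 4
  7 to go: {2,3,4,5,6,7,8} 4
  if 0:c drops first: 4 orders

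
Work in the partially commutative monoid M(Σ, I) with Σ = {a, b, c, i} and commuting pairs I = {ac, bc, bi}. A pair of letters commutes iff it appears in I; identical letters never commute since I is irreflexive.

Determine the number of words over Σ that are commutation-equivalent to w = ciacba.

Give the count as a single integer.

4

#0=c has no predecessor
#1=i depends on [0:c]
#2=a depends on [1:i]
#3=c depends on [1:i]
#4=b depends on [2:a]
#5=a depends on [4:b]
sources: [0:c]
N(rest) = Σ N(rest − s) over sources s of rest; N(one piece) = 1:
  size 1 → [3]=1  [5]=1
  size 2 → [3,5]=2  [4,5]=1
  size 3 → [2,4,5]=1  [3,4,5]=3
  size 4 → [2,3,4,5]=4
  first=0(c) contributes 4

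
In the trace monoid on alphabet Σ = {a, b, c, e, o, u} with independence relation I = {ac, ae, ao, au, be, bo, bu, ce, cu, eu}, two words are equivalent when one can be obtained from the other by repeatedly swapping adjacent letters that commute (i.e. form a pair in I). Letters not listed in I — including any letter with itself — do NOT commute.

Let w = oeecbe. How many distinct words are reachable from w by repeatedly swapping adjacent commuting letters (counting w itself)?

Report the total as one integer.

#0=o has no predecessor
#1=e depends on [0:o]
#2=e depends on [1:e]
#3=c depends on [0:o]
#4=b depends on [3:c]
#5=e depends on [2:e]
sources: [0:o]
N(rest) = Σ N(rest − s) over sources s of rest; N(one piece) = 1:
  size 1 → [4]=1  [5]=1
  size 2 → [2,5]=1  [3,4]=1  [4,5]=2
  size 3 → [1,2,5]=1  [2,4,5]=3  [3,4,5]=3
  size 4 → [1,2,4,5]=4  [2,3,4,5]=6
  first=0(o) contributes 10

10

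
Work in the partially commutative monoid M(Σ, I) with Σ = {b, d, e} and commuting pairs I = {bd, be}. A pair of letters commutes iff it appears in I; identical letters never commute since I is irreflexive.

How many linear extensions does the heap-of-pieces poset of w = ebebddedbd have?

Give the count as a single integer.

piece 0:e — minimal
piece 1:b — minimal
piece 2:e rests on {0:e}
piece 3:b rests on {1:b}
piece 4:d rests on {2:e}
piece 5:d rests on {4:d}
piece 6:e rests on {5:d}
piece 7:d rests on {6:e}
piece 8:b rests on {3:b}
piece 9:d rests on {7:d}
minimal pieces: {0:e, 1:b}
ways to finish when only these pieces remain (= sum over removing one remaining piece with nothing left below it):
  1 left: {8}→1  {9}→1
  2 left: {3,8}→1  {7,9}→1  {8,9}→2
  3 left: {1,3,8}→1  {3,8,9}→3  {6,7,9}→1  {7,8,9}→3
  4 left: {1,3,8,9}→4  {3,7,8,9}→6  {5,6,7,9}→1  {6,7,8,9}→4
  5 left: {1,3,7,8,9}→10  {3,6,7,8,9}→10  {4,5,6,7,9}→1  {5,6,7,8,9}→5
  6 left: {1,3,6,7,8,9}→20  {2,4,5,6,7,9}→1  {3,5,6,7,8,9}→15  {4,5,6,7,8,9}→6
  7 left: {0,2,4,5,6,7,9}→1  {1,3,5,6,7,8,9}→35  {2,4,5,6,7,8,9}→7  {3,4,5,6,7,8,9}→21
  8 left: {0,2,4,5,6,7,8,9}→8  {1,3,4,5,6,7,8,9}→56  {2,3,4,5,6,7,8,9}→28
  placing 0:e first → 84 extensions
  placing 1:b first → 36 extensions
total linear extensions = 120

120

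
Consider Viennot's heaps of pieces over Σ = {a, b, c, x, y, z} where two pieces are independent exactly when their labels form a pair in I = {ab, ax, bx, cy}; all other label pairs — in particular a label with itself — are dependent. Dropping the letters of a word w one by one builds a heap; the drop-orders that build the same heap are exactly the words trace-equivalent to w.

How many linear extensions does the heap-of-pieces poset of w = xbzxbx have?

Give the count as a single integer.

0(x) covers ∅
1(b) covers ∅
2(z) covers 0:x, 1:b
3(x) covers 2:z
4(b) covers 2:z
5(x) covers 3:x
floor of heap: 0:x, 1:b
completions by unplaced set U, small U first (add the entries for U minus each lowest piece of U):
  |U|=1: {4}:1  {5}:1
  |U|=2: {3,5}:1  {4,5}:2
  |U|=3: {3,4,5}:3
  |U|=4: {2,3,4,5}:3
  start at 0(x): 3
  start at 1(b): 3
sum over floor = 6

6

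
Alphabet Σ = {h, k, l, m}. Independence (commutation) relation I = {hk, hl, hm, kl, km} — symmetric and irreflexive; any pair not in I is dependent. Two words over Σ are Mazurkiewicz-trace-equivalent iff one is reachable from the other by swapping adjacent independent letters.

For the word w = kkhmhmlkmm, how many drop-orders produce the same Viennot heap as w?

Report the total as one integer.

2520

#0=k has no predecessor
#1=k depends on [0:k]
#2=h has no predecessor
#3=m has no predecessor
#4=h depends on [2:h]
#5=m depends on [3:m]
#6=l depends on [5:m]
#7=k depends on [1:k]
#8=m depends on [6:l]
#9=m depends on [8:m]
sources: [0:k, 2:h, 3:m]
N(rest) = Σ N(rest − s) over sources s of rest; N(one piece) = 1:
  size 1 → [4]=1  [7]=1  [9]=1
  size 2 → [1,7]=1  [2,4]=1  [4,7]=2  [4,9]=2  [7,9]=2  [8,9]=1
  size 3 → [0,1,7]=1  [1,4,7]=3  [1,7,9]=3  [2,4,7]=3  [2,4,9]=3  [4,7,9]=6  [4,8,9]=3  [6,8,9]=1  [7,8,9]=3
  size 4 → [0,1,4,7]=4  [0,1,7,9]=4  [1,2,4,7]=6  [1,4,7,9]=12  [1,7,8,9]=6  [2,4,7,9]=12  [2,4,8,9]=6  [4,6,8,9]=4  [4,7,8,9]=12  [5,6,8,9]=1  [6,7,8,9]=4
  size 5 → [0,1,2,4,7]=10  [0,1,4,7,9]=20  [0,1,7,8,9]=10  [1,2,4,7,9]=30  [1,4,7,8,9]=30  [1,6,7,8,9]=10  [2,4,6,8,9]=10  [2,4,7,8,9]=30  [3,5,6,8,9]=1  [4,5,6,8,9]=5  [4,6,7,8,9]=20  [5,6,7,8,9]=5
  size 6 → [0,1,2,4,7,9]=60  [0,1,4,7,8,9]=60  [0,1,6,7,8,9]=20  [1,2,4,7,8,9]=90  [1,4,6,7,8,9]=60  [1,5,6,7,8,9]=15  [2,4,5,6,8,9]=15  [2,4,6,7,8,9]=60  [3,4,5,6,8,9]=6  [3,5,6,7,8,9]=6  [4,5,6,7,8,9]=30
  size 7 → [0,1,2,4,7,8,9]=210  [0,1,4,6,7,8,9]=140  [0,1,5,6,7,8,9]=35  [1,2,4,6,7,8,9]=210  [1,3,5,6,7,8,9]=21  [1,4,5,6,7,8,9]=105  [2,3,4,5,6,8,9]=21  [2,4,5,6,7,8,9]=105  [3,4,5,6,7,8,9]=42
  size 8 → [0,1,2,4,6,7,8,9]=560  [0,1,3,5,6,7,8,9]=56  [0,1,4,5,6,7,8,9]=280  [1,2,4,5,6,7,8,9]=420  [1,3,4,5,6,7,8,9]=168  [2,3,4,5,6,7,8,9]=168
  first=0(k) contributes 756
  first=2(h) contributes 504
  first=3(m) contributes 1260
|[w]| = 2520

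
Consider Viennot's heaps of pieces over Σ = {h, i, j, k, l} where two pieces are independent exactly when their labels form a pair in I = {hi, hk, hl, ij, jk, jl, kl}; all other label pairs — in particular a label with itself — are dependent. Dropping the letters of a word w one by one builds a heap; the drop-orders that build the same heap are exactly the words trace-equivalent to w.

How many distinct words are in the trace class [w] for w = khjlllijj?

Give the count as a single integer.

504

0(k) covers ∅
1(h) covers ∅
2(j) covers 1:h
3(l) covers ∅
4(l) covers 3:l
5(l) covers 4:l
6(i) covers 0:k, 5:l
7(j) covers 2:j
8(j) covers 7:j
floor of heap: 0:k, 1:h, 3:l
completions by unplaced set U, small U first (add the entries for U minus each lowest piece of U):
  |U|=1: {6}:1  {8}:1
  |U|=2: {0,6}:1  {5,6}:1  {6,8}:2  {7,8}:1
  |U|=3: {0,5,6}:2  {0,6,8}:3  {2,7,8}:1  {4,5,6}:1  {5,6,8}:3  {6,7,8}:3
  |U|=4: {0,4,5,6}:3  {0,5,6,8}:8  {0,6,7,8}:6  {1,2,7,8}:1  {2,6,7,8}:4  {3,4,5,6}:1  {4,5,6,8}:4  {5,6,7,8}:6
  |U|=5: {0,2,6,7,8}:10  {0,3,4,5,6}:4  {0,4,5,6,8}:15  {0,5,6,7,8}:20  {1,2,6,7,8}:5  {2,5,6,7,8}:10  {3,4,5,6,8}:5  {4,5,6,7,8}:10
  |U|=6: {0,1,2,6,7,8}:15  {0,2,5,6,7,8}:40  {0,3,4,5,6,8}:24  {0,4,5,6,7,8}:45  {1,2,5,6,7,8}:15  {2,4,5,6,7,8}:20  {3,4,5,6,7,8}:15
  |U|=7: {0,1,2,5,6,7,8}:70  {0,2,4,5,6,7,8}:105  {0,3,4,5,6,7,8}:84  {1,2,4,5,6,7,8}:35  {2,3,4,5,6,7,8}:35
  start at 0(k): 70
  start at 1(h): 224
  start at 3(l): 210
sum over floor = 504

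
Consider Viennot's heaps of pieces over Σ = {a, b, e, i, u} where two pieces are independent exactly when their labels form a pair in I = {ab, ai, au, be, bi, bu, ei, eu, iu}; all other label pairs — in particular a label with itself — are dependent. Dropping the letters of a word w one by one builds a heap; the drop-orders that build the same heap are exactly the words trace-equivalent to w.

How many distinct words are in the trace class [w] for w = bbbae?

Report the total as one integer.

10

0(b) covers ∅
1(b) covers 0:b
2(b) covers 1:b
3(a) covers ∅
4(e) covers 3:a
floor of heap: 0:b, 3:a
completions by unplaced set U, small U first (add the entries for U minus each lowest piece of U):
  |U|=1: {2}:1  {4}:1
  |U|=2: {1,2}:1  {2,4}:2  {3,4}:1
  |U|=3: {0,1,2}:1  {1,2,4}:3  {2,3,4}:3
  start at 0(b): 6
  start at 3(a): 4
sum over floor = 10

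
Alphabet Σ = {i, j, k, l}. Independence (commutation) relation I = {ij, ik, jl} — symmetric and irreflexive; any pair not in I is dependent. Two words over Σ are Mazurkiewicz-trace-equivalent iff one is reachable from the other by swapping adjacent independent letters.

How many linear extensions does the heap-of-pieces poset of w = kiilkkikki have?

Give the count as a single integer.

piece 0:k — minimal
piece 1:i — minimal
piece 2:i rests on {1:i}
piece 3:l rests on {0:k, 2:i}
piece 4:k rests on {3:l}
piece 5:k rests on {4:k}
piece 6:i rests on {3:l}
piece 7:k rests on {5:k}
piece 8:k rests on {7:k}
piece 9:i rests on {6:i}
minimal pieces: {0:k, 1:i}
ways to finish when only these pieces remain (= sum over removing one remaining piece with nothing left below it):
  1 left: {8}→1  {9}→1
  2 left: {6,9}→1  {7,8}→1  {8,9}→2
  3 left: {5,7,8}→1  {6,8,9}→3  {7,8,9}→3
  4 left: {4,5,7,8}→1  {5,7,8,9}→4  {6,7,8,9}→6
  5 left: {4,5,7,8,9}→5  {5,6,7,8,9}→10
  6 left: {4,5,6,7,8,9}→15
  7 left: {3,4,5,6,7,8,9}→15
  8 left: {0,3,4,5,6,7,8,9}→15  {2,3,4,5,6,7,8,9}→15
  placing 0:k first → 15 extensions
  placing 1:i first → 30 extensions
total linear extensions = 45

45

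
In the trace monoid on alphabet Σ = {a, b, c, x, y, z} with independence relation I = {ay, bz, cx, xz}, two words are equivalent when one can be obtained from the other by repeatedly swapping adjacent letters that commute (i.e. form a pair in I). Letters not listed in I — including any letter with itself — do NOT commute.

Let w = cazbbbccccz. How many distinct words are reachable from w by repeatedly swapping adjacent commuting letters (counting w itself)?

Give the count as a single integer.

piece 0:c — minimal
piece 1:a rests on {0:c}
piece 2:z rests on {1:a}
piece 3:b rests on {1:a}
piece 4:b rests on {3:b}
piece 5:b rests on {4:b}
piece 6:c rests on {2:z, 5:b}
piece 7:c rests on {6:c}
piece 8:c rests on {7:c}
piece 9:c rests on {8:c}
piece 10:z rests on {9:c}
minimal pieces: {0:c}
ways to finish when only these pieces remain (= sum over removing one remaining piece with nothing left below it):
  1 left: {10}→1
  2 left: {9,10}→1
  3 left: {8,9,10}→1
  4 left: {7,8,9,10}→1
  5 left: {6,7,8,9,10}→1
  6 left: {2,6,7,8,9,10}→1  {5,6,7,8,9,10}→1
  7 left: {2,5,6,7,8,9,10}→2  {4,5,6,7,8,9,10}→1
  8 left: {2,4,5,6,7,8,9,10}→3  {3,4,5,6,7,8,9,10}→1
  9 left: {2,3,4,5,6,7,8,9,10}→4
  placing 0:c first → 4 extensions

4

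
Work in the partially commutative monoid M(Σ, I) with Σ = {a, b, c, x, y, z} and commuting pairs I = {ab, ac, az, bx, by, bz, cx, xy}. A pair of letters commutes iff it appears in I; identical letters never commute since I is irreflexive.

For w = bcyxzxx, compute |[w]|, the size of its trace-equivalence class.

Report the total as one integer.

4

0(b) covers ∅
1(c) covers 0:b
2(y) covers 1:c
3(x) covers ∅
4(z) covers 2:y, 3:x
5(x) covers 4:z
6(x) covers 5:x
floor of heap: 0:b, 3:x
completions by unplaced set U, small U first (add the entries for U minus each lowest piece of U):
  |U|=1: {6}:1
  |U|=2: {5,6}:1
  |U|=3: {4,5,6}:1
  |U|=4: {2,4,5,6}:1  {3,4,5,6}:1
  |U|=5: {1,2,4,5,6}:1  {2,3,4,5,6}:2
  start at 0(b): 3
  start at 3(x): 1
sum over floor = 4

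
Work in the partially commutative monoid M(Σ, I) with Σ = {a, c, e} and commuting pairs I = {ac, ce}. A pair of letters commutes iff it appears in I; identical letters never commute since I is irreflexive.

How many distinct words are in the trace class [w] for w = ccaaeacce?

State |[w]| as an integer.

126

#0=c has no predecessor
#1=c depends on [0:c]
#2=a has no predecessor
#3=a depends on [2:a]
#4=e depends on [3:a]
#5=a depends on [4:e]
#6=c depends on [1:c]
#7=c depends on [6:c]
#8=e depends on [5:a]
sources: [0:c, 2:a]
N(rest) = Σ N(rest − s) over sources s of rest; N(one piece) = 1:
  size 1 → [7]=1  [8]=1
  size 2 → [5,8]=1  [6,7]=1  [7,8]=2
  size 3 → [1,6,7]=1  [4,5,8]=1  [5,7,8]=3  [6,7,8]=3
  size 4 → [0,1,6,7]=1  [1,6,7,8]=4  [3,4,5,8]=1  [4,5,7,8]=4  [5,6,7,8]=6
  size 5 → [0,1,6,7,8]=5  [1,5,6,7,8]=10  [2,3,4,5,8]=1  [3,4,5,7,8]=5  [4,5,6,7,8]=10
  size 6 → [0,1,5,6,7,8]=15  [1,4,5,6,7,8]=20  [2,3,4,5,7,8]=6  [3,4,5,6,7,8]=15
  size 7 → [0,1,4,5,6,7,8]=35  [1,3,4,5,6,7,8]=35  [2,3,4,5,6,7,8]=21
  first=0(c) contributes 56
  first=2(a) contributes 70
|[w]| = 126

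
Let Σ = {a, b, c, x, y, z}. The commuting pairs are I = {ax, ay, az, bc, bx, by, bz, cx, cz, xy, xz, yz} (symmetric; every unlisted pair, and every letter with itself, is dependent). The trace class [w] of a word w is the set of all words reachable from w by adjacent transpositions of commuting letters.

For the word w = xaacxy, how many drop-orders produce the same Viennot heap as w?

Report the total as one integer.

15

#0=x has no predecessor
#1=a has no predecessor
#2=a depends on [1:a]
#3=c depends on [2:a]
#4=x depends on [0:x]
#5=y depends on [3:c]
sources: [0:x, 1:a]
N(rest) = Σ N(rest − s) over sources s of rest; N(one piece) = 1:
  size 1 → [4]=1  [5]=1
  size 2 → [0,4]=1  [3,5]=1  [4,5]=2
  size 3 → [0,4,5]=3  [2,3,5]=1  [3,4,5]=3
  size 4 → [0,3,4,5]=6  [1,2,3,5]=1  [2,3,4,5]=4
  first=0(x) contributes 5
  first=1(a) contributes 10
|[w]| = 15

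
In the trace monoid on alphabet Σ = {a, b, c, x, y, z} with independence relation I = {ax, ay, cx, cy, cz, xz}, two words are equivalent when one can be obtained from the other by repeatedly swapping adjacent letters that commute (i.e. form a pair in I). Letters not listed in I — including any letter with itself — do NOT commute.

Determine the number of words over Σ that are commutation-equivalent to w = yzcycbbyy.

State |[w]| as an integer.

piece 0:y — minimal
piece 1:z rests on {0:y}
piece 2:c — minimal
piece 3:y rests on {1:z}
piece 4:c rests on {2:c}
piece 5:b rests on {3:y, 4:c}
piece 6:b rests on {5:b}
piece 7:y rests on {6:b}
piece 8:y rests on {7:y}
minimal pieces: {0:y, 2:c}
ways to finish when only these pieces remain (= sum over removing one remaining piece with nothing left below it):
  1 left: {8}→1
  2 left: {7,8}→1
  3 left: {6,7,8}→1
  4 left: {5,6,7,8}→1
  5 left: {3,5,6,7,8}→1  {4,5,6,7,8}→1
  6 left: {1,3,5,6,7,8}→1  {2,4,5,6,7,8}→1  {3,4,5,6,7,8}→2
  7 left: {0,1,3,5,6,7,8}→1  {1,3,4,5,6,7,8}→3  {2,3,4,5,6,7,8}→3
  placing 0:y first → 6 extensions
  placing 2:c first → 4 extensions
total linear extensions = 10

10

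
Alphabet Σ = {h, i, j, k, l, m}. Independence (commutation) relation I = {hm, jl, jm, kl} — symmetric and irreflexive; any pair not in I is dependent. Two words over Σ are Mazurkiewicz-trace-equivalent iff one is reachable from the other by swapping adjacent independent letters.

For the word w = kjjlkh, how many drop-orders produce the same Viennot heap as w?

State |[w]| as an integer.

0(k) covers ∅
1(j) covers 0:k
2(j) covers 1:j
3(l) covers ∅
4(k) covers 2:j
5(h) covers 3:l, 4:k
floor of heap: 0:k, 3:l
completions by unplaced set U, small U first (add the entries for U minus each lowest piece of U):
  |U|=1: {5}:1
  |U|=2: {3,5}:1  {4,5}:1
  |U|=3: {2,4,5}:1  {3,4,5}:2
  |U|=4: {1,2,4,5}:1  {2,3,4,5}:3
  start at 0(k): 4
  start at 3(l): 1
sum over floor = 5

5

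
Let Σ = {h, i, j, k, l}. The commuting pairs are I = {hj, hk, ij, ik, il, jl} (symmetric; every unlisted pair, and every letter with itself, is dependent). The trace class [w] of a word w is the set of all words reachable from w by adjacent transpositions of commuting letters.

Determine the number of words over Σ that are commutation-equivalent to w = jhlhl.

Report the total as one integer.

5

piece 0:j — minimal
piece 1:h — minimal
piece 2:l rests on {1:h}
piece 3:h rests on {2:l}
piece 4:l rests on {3:h}
minimal pieces: {0:j, 1:h}
ways to finish when only these pieces remain (= sum over removing one remaining piece with nothing left below it):
  1 left: {0}→1  {4}→1
  2 left: {0,4}→2  {3,4}→1
  3 left: {0,3,4}→3  {2,3,4}→1
  placing 0:j first → 1 extensions
  placing 1:h first → 4 extensions
total linear extensions = 5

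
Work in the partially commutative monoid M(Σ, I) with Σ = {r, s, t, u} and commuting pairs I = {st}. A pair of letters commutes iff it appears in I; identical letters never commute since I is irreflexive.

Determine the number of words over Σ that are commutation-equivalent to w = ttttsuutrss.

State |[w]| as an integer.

5

#0=t has no predecessor
#1=t depends on [0:t]
#2=t depends on [1:t]
#3=t depends on [2:t]
#4=s has no predecessor
#5=u depends on [3:t, 4:s]
#6=u depends on [5:u]
#7=t depends on [6:u]
#8=r depends on [7:t]
#9=s depends on [8:r]
#10=s depends on [9:s]
sources: [0:t, 4:s]
N(rest) = Σ N(rest − s) over sources s of rest; N(one piece) = 1:
  size 1 → [10]=1
  size 2 → [9,10]=1
  size 3 → [8,9,10]=1
  size 4 → [7,8,9,10]=1
  size 5 → [6,7,8,9,10]=1
  size 6 → [5,6,7,8,9,10]=1
  size 7 → [3,5,6,7,8,9,10]=1  [4,5,6,7,8,9,10]=1
  size 8 → [2,3,5,6,7,8,9,10]=1  [3,4,5,6,7,8,9,10]=2
  size 9 → [1,2,3,5,6,7,8,9,10]=1  [2,3,4,5,6,7,8,9,10]=3
  first=0(t) contributes 4
  first=4(s) contributes 1
|[w]| = 5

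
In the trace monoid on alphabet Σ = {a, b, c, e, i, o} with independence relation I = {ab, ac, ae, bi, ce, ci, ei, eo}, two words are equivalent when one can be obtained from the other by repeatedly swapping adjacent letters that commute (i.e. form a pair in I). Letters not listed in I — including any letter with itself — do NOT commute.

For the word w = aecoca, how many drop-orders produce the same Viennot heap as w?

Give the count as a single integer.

0(a) covers ∅
1(e) covers ∅
2(c) covers ∅
3(o) covers 0:a, 2:c
4(c) covers 3:o
5(a) covers 3:o
floor of heap: 0:a, 1:e, 2:c
completions by unplaced set U, small U first (add the entries for U minus each lowest piece of U):
  |U|=1: {1}:1  {4}:1  {5}:1
  |U|=2: {1,4}:2  {1,5}:2  {4,5}:2
  |U|=3: {1,4,5}:6  {3,4,5}:2
  |U|=4: {0,3,4,5}:2  {1,3,4,5}:8  {2,3,4,5}:2
  start at 0(a): 10
  start at 1(e): 4
  start at 2(c): 10
sum over floor = 24

24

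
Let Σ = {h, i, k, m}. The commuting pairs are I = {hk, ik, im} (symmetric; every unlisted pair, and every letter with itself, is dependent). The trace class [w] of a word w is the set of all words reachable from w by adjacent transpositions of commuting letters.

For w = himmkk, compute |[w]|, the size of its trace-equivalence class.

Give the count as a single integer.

0(h) covers ∅
1(i) covers 0:h
2(m) covers 0:h
3(m) covers 2:m
4(k) covers 3:m
5(k) covers 4:k
floor of heap: 0:h
completions by unplaced set U, small U first (add the entries for U minus each lowest piece of U):
  |U|=1: {1}:1  {5}:1
  |U|=2: {1,5}:2  {4,5}:1
  |U|=3: {1,4,5}:3  {3,4,5}:1
  |U|=4: {1,3,4,5}:4  {2,3,4,5}:1
  start at 0(h): 5

5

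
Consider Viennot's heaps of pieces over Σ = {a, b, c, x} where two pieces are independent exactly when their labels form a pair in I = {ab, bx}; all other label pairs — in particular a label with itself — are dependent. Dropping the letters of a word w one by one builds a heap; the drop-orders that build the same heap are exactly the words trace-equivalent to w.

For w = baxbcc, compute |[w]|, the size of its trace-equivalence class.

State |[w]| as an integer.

6

#0=b has no predecessor
#1=a has no predecessor
#2=x depends on [1:a]
#3=b depends on [0:b]
#4=c depends on [2:x, 3:b]
#5=c depends on [4:c]
sources: [0:b, 1:a]
N(rest) = Σ N(rest − s) over sources s of rest; N(one piece) = 1:
  size 1 → [5]=1
  size 2 → [4,5]=1
  size 3 → [2,4,5]=1  [3,4,5]=1
  size 4 → [0,3,4,5]=1  [1,2,4,5]=1  [2,3,4,5]=2
  first=0(b) contributes 3
  first=1(a) contributes 3
|[w]| = 6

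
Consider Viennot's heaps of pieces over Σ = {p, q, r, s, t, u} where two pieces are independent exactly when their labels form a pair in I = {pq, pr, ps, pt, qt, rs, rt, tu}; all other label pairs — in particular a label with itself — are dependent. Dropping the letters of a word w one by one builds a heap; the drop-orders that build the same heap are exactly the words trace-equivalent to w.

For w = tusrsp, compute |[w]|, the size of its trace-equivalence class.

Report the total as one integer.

drop 0:t onto floor
drop 1:u onto floor
drop 2:s onto {0:t, 1:u}
drop 3:r onto {1:u}
drop 4:s onto {2:s}
drop 5:p onto {1:u}
ground layer = {0:t, 1:u}
drop-orders for the pieces not yet dropped (sum over which currently-grounded one goes next):
  1 to go: {3} 1  {4} 1  {5} 1
  2 to go: {2,4} 1  {3,4} 2  {3,5} 2  {4,5} 2
  3 to go: {0,2,4} 1  {2,3,4} 3  {2,4,5} 3  {3,4,5} 6
  4 to go: {0,2,3,4} 4  {0,2,4,5} 4  {2,3,4,5} 12
  if 0:t drops first: 12 orders
  if 1:u drops first: 20 orders
heap linearizations: 32

32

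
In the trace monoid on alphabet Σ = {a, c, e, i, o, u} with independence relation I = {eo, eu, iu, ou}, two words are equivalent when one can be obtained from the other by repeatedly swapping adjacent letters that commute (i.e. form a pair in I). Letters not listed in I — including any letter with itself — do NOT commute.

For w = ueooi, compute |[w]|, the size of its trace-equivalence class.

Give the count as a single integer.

15

#0=u has no predecessor
#1=e has no predecessor
#2=o has no predecessor
#3=o depends on [2:o]
#4=i depends on [1:e, 3:o]
sources: [0:u, 1:e, 2:o]
N(rest) = Σ N(rest − s) over sources s of rest; N(one piece) = 1:
  size 1 → [0]=1  [4]=1
  size 2 → [0,4]=2  [1,4]=1  [3,4]=1
  size 3 → [0,1,4]=3  [0,3,4]=3  [1,3,4]=2  [2,3,4]=1
  first=0(u) contributes 3
  first=1(e) contributes 4
  first=2(o) contributes 8
|[w]| = 15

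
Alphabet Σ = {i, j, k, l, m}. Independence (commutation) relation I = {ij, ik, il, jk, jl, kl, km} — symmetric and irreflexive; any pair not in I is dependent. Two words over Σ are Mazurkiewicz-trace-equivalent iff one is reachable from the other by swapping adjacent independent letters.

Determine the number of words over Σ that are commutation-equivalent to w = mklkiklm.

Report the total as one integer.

168

#0=m has no predecessor
#1=k has no predecessor
#2=l depends on [0:m]
#3=k depends on [1:k]
#4=i depends on [0:m]
#5=k depends on [3:k]
#6=l depends on [2:l]
#7=m depends on [4:i, 6:l]
sources: [0:m, 1:k]
N(rest) = Σ N(rest − s) over sources s of rest; N(one piece) = 1:
  size 1 → [5]=1  [7]=1
  size 2 → [3,5]=1  [4,7]=1  [5,7]=2  [6,7]=1
  size 3 → [1,3,5]=1  [2,6,7]=1  [3,5,7]=3  [4,5,7]=3  [4,6,7]=2  [5,6,7]=3
  size 4 → [1,3,5,7]=4  [2,4,6,7]=3  [2,5,6,7]=4  [3,4,5,7]=6  [3,5,6,7]=6  [4,5,6,7]=8
  size 5 → [0,2,4,6,7]=3  [1,3,4,5,7]=10  [1,3,5,6,7]=10  [2,3,5,6,7]=10  [2,4,5,6,7]=15  [3,4,5,6,7]=20
  size 6 → [0,2,4,5,6,7]=18  [1,2,3,5,6,7]=20  [1,3,4,5,6,7]=40  [2,3,4,5,6,7]=45
  first=0(m) contributes 105
  first=1(k) contributes 63
|[w]| = 168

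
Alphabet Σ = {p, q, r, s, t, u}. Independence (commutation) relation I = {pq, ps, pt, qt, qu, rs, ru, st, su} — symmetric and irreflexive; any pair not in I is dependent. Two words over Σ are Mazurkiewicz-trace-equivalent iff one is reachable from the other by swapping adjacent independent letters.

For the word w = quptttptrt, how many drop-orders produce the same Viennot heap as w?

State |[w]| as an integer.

drop 0:q onto floor
drop 1:u onto floor
drop 2:p onto {1:u}
drop 3:t onto {1:u}
drop 4:t onto {3:t}
drop 5:t onto {4:t}
drop 6:p onto {2:p}
drop 7:t onto {5:t}
drop 8:r onto {0:q, 6:p, 7:t}
drop 9:t onto {8:r}
ground layer = {0:q, 1:u}
drop-orders for the pieces not yet dropped (sum over which currently-grounded one goes next):
  1 to go: {9} 1
  2 to go: {8,9} 1
  3 to go: {0,8,9} 1  {6,8,9} 1  {7,8,9} 1
  4 to go: {0,6,8,9} 2  {0,7,8,9} 2  {2,6,8,9} 1  {5,7,8,9} 1  {6,7,8,9} 2
  5 to go: {0,2,6,8,9} 3  {0,5,7,8,9} 3  {0,6,7,8,9} 6  {2,6,7,8,9} 3  {4,5,7,8,9} 1  {5,6,7,8,9} 3
  6 to go: {0,2,6,7,8,9} 12  {0,4,5,7,8,9} 4  {0,5,6,7,8,9} 12  {2,5,6,7,8,9} 6  {3,4,5,7,8,9} 1  {4,5,6,7,8,9} 4
  7 to go: {0,2,5,6,7,8,9} 30  {0,3,4,5,7,8,9} 5  {0,4,5,6,7,8,9} 20  {2,4,5,6,7,8,9} 10  {3,4,5,6,7,8,9} 5
  8 to go: {0,2,4,5,6,7,8,9} 60  {0,3,4,5,6,7,8,9} 30  {2,3,4,5,6,7,8,9} 15
  if 0:q drops first: 15 orders
  if 1:u drops first: 105 orders
heap linearizations: 120

120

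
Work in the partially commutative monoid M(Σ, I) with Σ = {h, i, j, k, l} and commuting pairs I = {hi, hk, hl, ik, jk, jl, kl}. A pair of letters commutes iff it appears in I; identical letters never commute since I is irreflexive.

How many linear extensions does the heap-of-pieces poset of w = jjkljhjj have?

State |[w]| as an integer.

56

#0=j has no predecessor
#1=j depends on [0:j]
#2=k has no predecessor
#3=l has no predecessor
#4=j depends on [1:j]
#5=h depends on [4:j]
#6=j depends on [5:h]
#7=j depends on [6:j]
sources: [0:j, 2:k, 3:l]
N(rest) = Σ N(rest − s) over sources s of rest; N(one piece) = 1:
  size 1 → [2]=1  [3]=1  [7]=1
  size 2 → [2,3]=2  [2,7]=2  [3,7]=2  [6,7]=1
  size 3 → [2,3,7]=6  [2,6,7]=3  [3,6,7]=3  [5,6,7]=1
  size 4 → [2,3,6,7]=12  [2,5,6,7]=4  [3,5,6,7]=4  [4,5,6,7]=1
  size 5 → [1,4,5,6,7]=1  [2,3,5,6,7]=20  [2,4,5,6,7]=5  [3,4,5,6,7]=5
  size 6 → [0,1,4,5,6,7]=1  [1,2,4,5,6,7]=6  [1,3,4,5,6,7]=6  [2,3,4,5,6,7]=30
  first=0(j) contributes 42
  first=2(k) contributes 7
  first=3(l) contributes 7
|[w]| = 56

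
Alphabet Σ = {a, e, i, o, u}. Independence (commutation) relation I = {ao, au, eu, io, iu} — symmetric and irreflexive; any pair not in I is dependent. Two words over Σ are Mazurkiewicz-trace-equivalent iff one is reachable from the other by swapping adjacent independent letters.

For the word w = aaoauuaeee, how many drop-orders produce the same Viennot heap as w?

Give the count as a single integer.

drop 0:a onto floor
drop 1:a onto {0:a}
drop 2:o onto floor
drop 3:a onto {1:a}
drop 4:u onto {2:o}
drop 5:u onto {4:u}
drop 6:a onto {3:a}
drop 7:e onto {2:o, 6:a}
drop 8:e onto {7:e}
drop 9:e onto {8:e}
ground layer = {0:a, 2:o}
drop-orders for the pieces not yet dropped (sum over which currently-grounded one goes next):
  1 to go: {5} 1  {9} 1
  2 to go: {4,5} 1  {5,9} 2  {8,9} 1
  3 to go: {4,5,9} 3  {5,8,9} 3  {7,8,9} 1
  4 to go: {4,5,8,9} 6  {5,7,8,9} 4  {6,7,8,9} 1
  5 to go: {3,6,7,8,9} 1  {4,5,7,8,9} 10  {5,6,7,8,9} 5
  6 to go: {1,3,6,7,8,9} 1  {2,4,5,7,8,9} 10  {3,5,6,7,8,9} 6  {4,5,6,7,8,9} 15
  7 to go: {0,1,3,6,7,8,9} 1  {1,3,5,6,7,8,9} 7  {2,4,5,6,7,8,9} 25  {3,4,5,6,7,8,9} 21
  8 to go: {0,1,3,5,6,7,8,9} 8  {1,3,4,5,6,7,8,9} 28  {2,3,4,5,6,7,8,9} 46
  if 0:a drops first: 74 orders
  if 2:o drops first: 36 orders
heap linearizations: 110

110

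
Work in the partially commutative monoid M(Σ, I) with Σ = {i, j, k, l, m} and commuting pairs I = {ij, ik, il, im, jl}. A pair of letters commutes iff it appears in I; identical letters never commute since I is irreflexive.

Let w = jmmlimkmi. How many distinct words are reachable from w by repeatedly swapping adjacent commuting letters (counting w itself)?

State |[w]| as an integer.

drop 0:j onto floor
drop 1:m onto {0:j}
drop 2:m onto {1:m}
drop 3:l onto {2:m}
drop 4:i onto floor
drop 5:m onto {3:l}
drop 6:k onto {5:m}
drop 7:m onto {6:k}
drop 8:i onto {4:i}
ground layer = {0:j, 4:i}
drop-orders for the pieces not yet dropped (sum over which currently-grounded one goes next):
  1 to go: {7} 1  {8} 1
  2 to go: {4,8} 1  {6,7} 1  {7,8} 2
  3 to go: {4,7,8} 3  {5,6,7} 1  {6,7,8} 3
  4 to go: {3,5,6,7} 1  {4,6,7,8} 6  {5,6,7,8} 4
  5 to go: {2,3,5,6,7} 1  {3,5,6,7,8} 5  {4,5,6,7,8} 10
  6 to go: {1,2,3,5,6,7} 1  {2,3,5,6,7,8} 6  {3,4,5,6,7,8} 15
  7 to go: {0,1,2,3,5,6,7} 1  {1,2,3,5,6,7,8} 7  {2,3,4,5,6,7,8} 21
  if 0:j drops first: 28 orders
  if 4:i drops first: 8 orders
heap linearizations: 36

36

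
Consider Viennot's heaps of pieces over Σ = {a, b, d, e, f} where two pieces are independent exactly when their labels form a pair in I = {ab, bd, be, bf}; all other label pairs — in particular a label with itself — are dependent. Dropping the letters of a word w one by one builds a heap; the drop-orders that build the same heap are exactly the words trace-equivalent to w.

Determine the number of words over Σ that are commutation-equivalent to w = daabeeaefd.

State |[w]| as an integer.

#0=d has no predecessor
#1=a depends on [0:d]
#2=a depends on [1:a]
#3=b has no predecessor
#4=e depends on [2:a]
#5=e depends on [4:e]
#6=a depends on [5:e]
#7=e depends on [6:a]
#8=f depends on [7:e]
#9=d depends on [8:f]
sources: [0:d, 3:b]
N(rest) = Σ N(rest − s) over sources s of rest; N(one piece) = 1:
  size 1 → [3]=1  [9]=1
  size 2 → [3,9]=2  [8,9]=1
  size 3 → [3,8,9]=3  [7,8,9]=1
  size 4 → [3,7,8,9]=4  [6,7,8,9]=1
  size 5 → [3,6,7,8,9]=5  [5,6,7,8,9]=1
  size 6 → [3,5,6,7,8,9]=6  [4,5,6,7,8,9]=1
  size 7 → [2,4,5,6,7,8,9]=1  [3,4,5,6,7,8,9]=7
  size 8 → [1,2,4,5,6,7,8,9]=1  [2,3,4,5,6,7,8,9]=8
  first=0(d) contributes 9
  first=3(b) contributes 1
|[w]| = 10

10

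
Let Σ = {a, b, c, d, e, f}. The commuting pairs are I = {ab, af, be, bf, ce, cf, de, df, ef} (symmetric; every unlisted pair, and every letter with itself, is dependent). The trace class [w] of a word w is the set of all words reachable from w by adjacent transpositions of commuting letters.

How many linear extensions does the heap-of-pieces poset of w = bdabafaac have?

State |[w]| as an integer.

45

0(b) covers ∅
1(d) covers 0:b
2(a) covers 1:d
3(b) covers 1:d
4(a) covers 2:a
5(f) covers ∅
6(a) covers 4:a
7(a) covers 6:a
8(c) covers 3:b, 7:a
floor of heap: 0:b, 5:f
completions by unplaced set U, small U first (add the entries for U minus each lowest piece of U):
  |U|=1: {5}:1  {8}:1
  |U|=2: {3,8}:1  {5,8}:2  {7,8}:1
  |U|=3: {3,5,8}:3  {3,7,8}:2  {5,7,8}:3  {6,7,8}:1
  |U|=4: {3,5,7,8}:8  {3,6,7,8}:3  {4,6,7,8}:1  {5,6,7,8}:4
  |U|=5: {2,4,6,7,8}:1  {3,4,6,7,8}:4  {3,5,6,7,8}:15  {4,5,6,7,8}:5
  |U|=6: {2,3,4,6,7,8}:5  {2,4,5,6,7,8}:6  {3,4,5,6,7,8}:24
  |U|=7: {1,2,3,4,6,7,8}:5  {2,3,4,5,6,7,8}:35
  start at 0(b): 40
  start at 5(f): 5
sum over floor = 45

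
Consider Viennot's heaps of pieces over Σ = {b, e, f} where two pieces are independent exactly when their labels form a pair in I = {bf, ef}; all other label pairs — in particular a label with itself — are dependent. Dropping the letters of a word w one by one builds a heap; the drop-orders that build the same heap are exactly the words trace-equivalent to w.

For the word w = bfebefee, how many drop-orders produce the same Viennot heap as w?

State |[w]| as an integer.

28

#0=b has no predecessor
#1=f has no predecessor
#2=e depends on [0:b]
#3=b depends on [2:e]
#4=e depends on [3:b]
#5=f depends on [1:f]
#6=e depends on [4:e]
#7=e depends on [6:e]
sources: [0:b, 1:f]
N(rest) = Σ N(rest − s) over sources s of rest; N(one piece) = 1:
  size 1 → [5]=1  [7]=1
  size 2 → [1,5]=1  [5,7]=2  [6,7]=1
  size 3 → [1,5,7]=3  [4,6,7]=1  [5,6,7]=3
  size 4 → [1,5,6,7]=6  [3,4,6,7]=1  [4,5,6,7]=4
  size 5 → [1,4,5,6,7]=10  [2,3,4,6,7]=1  [3,4,5,6,7]=5
  size 6 → [0,2,3,4,6,7]=1  [1,3,4,5,6,7]=15  [2,3,4,5,6,7]=6
  first=0(b) contributes 21
  first=1(f) contributes 7
|[w]| = 28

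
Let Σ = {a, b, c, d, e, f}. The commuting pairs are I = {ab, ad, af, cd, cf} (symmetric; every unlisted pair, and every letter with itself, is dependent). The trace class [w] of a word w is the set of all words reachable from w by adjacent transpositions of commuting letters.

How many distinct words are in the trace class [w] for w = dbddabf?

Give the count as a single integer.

drop 0:d onto floor
drop 1:b onto {0:d}
drop 2:d onto {1:b}
drop 3:d onto {2:d}
drop 4:a onto floor
drop 5:b onto {3:d}
drop 6:f onto {5:b}
ground layer = {0:d, 4:a}
drop-orders for the pieces not yet dropped (sum over which currently-grounded one goes next):
  1 to go: {4} 1  {6} 1
  2 to go: {4,6} 2  {5,6} 1
  3 to go: {3,5,6} 1  {4,5,6} 3
  4 to go: {2,3,5,6} 1  {3,4,5,6} 4
  5 to go: {1,2,3,5,6} 1  {2,3,4,5,6} 5
  if 0:d drops first: 6 orders
  if 4:a drops first: 1 orders
heap linearizations: 7

7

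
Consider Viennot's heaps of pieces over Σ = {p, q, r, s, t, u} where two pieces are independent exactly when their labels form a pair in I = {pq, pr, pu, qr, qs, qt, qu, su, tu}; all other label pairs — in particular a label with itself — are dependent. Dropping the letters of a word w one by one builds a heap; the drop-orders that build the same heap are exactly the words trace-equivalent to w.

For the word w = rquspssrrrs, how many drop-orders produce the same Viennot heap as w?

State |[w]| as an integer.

drop 0:r onto floor
drop 1:q onto floor
drop 2:u onto {0:r}
drop 3:s onto {0:r}
drop 4:p onto {3:s}
drop 5:s onto {4:p}
drop 6:s onto {5:s}
drop 7:r onto {2:u, 6:s}
drop 8:r onto {7:r}
drop 9:r onto {8:r}
drop 10:s onto {9:r}
ground layer = {0:r, 1:q}
drop-orders for the pieces not yet dropped (sum over which currently-grounded one goes next):
  1 to go: {1} 1  {10} 1
  2 to go: {1,10} 2  {9,10} 1
  3 to go: {1,9,10} 3  {8,9,10} 1
  4 to go: {1,8,9,10} 4  {7,8,9,10} 1
  5 to go: {1,7,8,9,10} 5  {2,7,8,9,10} 1  {6,7,8,9,10} 1
  6 to go: {1,2,7,8,9,10} 6  {1,6,7,8,9,10} 6  {2,6,7,8,9,10} 2  {5,6,7,8,9,10} 1
  7 to go: {1,2,6,7,8,9,10} 14  {1,5,6,7,8,9,10} 7  {2,5,6,7,8,9,10} 3  {4,5,6,7,8,9,10} 1
  8 to go: {1,2,5,6,7,8,9,10} 24  {1,4,5,6,7,8,9,10} 8  {2,4,5,6,7,8,9,10} 4  {3,4,5,6,7,8,9,10} 1
  9 to go: {1,2,4,5,6,7,8,9,10} 36  {1,3,4,5,6,7,8,9,10} 9  {2,3,4,5,6,7,8,9,10} 5
  if 0:r drops first: 50 orders
  if 1:q drops first: 5 orders
heap linearizations: 55

55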